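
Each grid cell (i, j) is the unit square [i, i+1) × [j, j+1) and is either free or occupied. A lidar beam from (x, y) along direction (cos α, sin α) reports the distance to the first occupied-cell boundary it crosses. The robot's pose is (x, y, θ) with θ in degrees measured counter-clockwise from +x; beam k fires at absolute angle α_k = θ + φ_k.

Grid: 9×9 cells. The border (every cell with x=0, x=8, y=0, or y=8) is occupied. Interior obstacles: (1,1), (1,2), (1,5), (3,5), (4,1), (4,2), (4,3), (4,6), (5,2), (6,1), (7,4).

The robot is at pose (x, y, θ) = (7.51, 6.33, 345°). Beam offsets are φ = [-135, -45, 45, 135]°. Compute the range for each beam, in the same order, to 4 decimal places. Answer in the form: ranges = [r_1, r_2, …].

beam 1: φ=-135°, α=210°
  d=(-0.8660,-0.5000)  start (7,6)  tX=0.5889 tY=0.6600  stride 1/|dx|=1.1547 1/|dy|=2.0000
    cross x-line → (6,6), t=0.5889
    cross y-line → (6,5), t=0.6600
    cross x-line → (5,5), t=1.7436
    cross y-line → (5,4), t=2.6600
    cross x-line → (4,4), t=2.8983
    cross x-line → (3,4), t=4.0530
    cross y-line → (3,3), t=4.6600
    cross x-line → (2,3), t=5.2077
    cross x-line → (1,3), t=6.3624
    cross y-line → (1,2), t=6.6600 (wall)
  → r_1 = 6.6600
beam 2: φ=-45°, α=300°
  d=(0.5000,-0.8660)  start (7,6)  tX=0.9800 tY=0.3811  stride 1/|dx|=2.0000 1/|dy|=1.1547
    cross y-line → (7,5), t=0.3811
    cross x-line → (8,5), t=0.9800 (wall)
  → r_2 = 0.9800
beam 3: φ=45°, α=30°
  d=(0.8660,0.5000)  start (7,6)  tX=0.5658 tY=1.3400  stride 1/|dx|=1.1547 1/|dy|=2.0000
    cross x-line → (8,6), t=0.5658 (wall)
  → r_3 = 0.5658
beam 4: φ=135°, α=120°
  d=(-0.5000,0.8660)  start (7,6)  tX=1.0200 tY=0.7736  stride 1/|dx|=2.0000 1/|dy|=1.1547
    cross y-line → (7,7), t=0.7736
    cross x-line → (6,7), t=1.0200
    cross y-line → (6,8), t=1.9283 (wall)
  → r_4 = 1.9283

ranges = [6.6600, 0.9800, 0.5658, 1.9283]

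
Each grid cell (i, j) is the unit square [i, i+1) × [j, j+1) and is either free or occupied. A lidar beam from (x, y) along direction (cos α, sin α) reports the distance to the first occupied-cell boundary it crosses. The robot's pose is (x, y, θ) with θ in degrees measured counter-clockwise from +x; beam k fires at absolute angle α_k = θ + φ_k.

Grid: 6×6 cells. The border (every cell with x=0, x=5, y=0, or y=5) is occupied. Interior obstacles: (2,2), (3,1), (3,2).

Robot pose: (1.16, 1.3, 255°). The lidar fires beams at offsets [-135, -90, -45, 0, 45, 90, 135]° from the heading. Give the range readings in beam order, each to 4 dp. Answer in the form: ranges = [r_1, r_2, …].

ranges = [0.3200, 0.1656, 0.1848, 0.3106, 0.3464, 1.1591, 1.4000]

beam 1: φ=-135°, α=120°
  cosα=-0.5000 sinα=0.8660 | (1,1) | tMaxX 0.3200 tMaxY 0.8083 | tΔX 2.0000 tΔY 1.1547
    t=0.3200 [x] (0,1) — stop
  → r_1 = 0.3200
beam 2: φ=-90°, α=165°
  cosα=-0.9659 sinα=0.2588 | (1,1) | tMaxX 0.1656 tMaxY 2.7046 | tΔX 1.0353 tΔY 3.8637
    t=0.1656 [x] (0,1) — stop
  → r_2 = 0.1656
beam 3: φ=-45°, α=210°
  cosα=-0.8660 sinα=-0.5000 | (1,1) | tMaxX 0.1848 tMaxY 0.6000 | tΔX 1.1547 tΔY 2.0000
    t=0.1848 [x] (0,1) — stop
  → r_3 = 0.1848
beam 4: φ=0°, α=255°
  cosα=-0.2588 sinα=-0.9659 | (1,1) | tMaxX 0.6182 tMaxY 0.3106 | tΔX 3.8637 tΔY 1.0353
    t=0.3106 [y] (1,0) — stop
  → r_4 = 0.3106
beam 5: φ=45°, α=300°
  cosα=0.5000 sinα=-0.8660 | (1,1) | tMaxX 1.6800 tMaxY 0.3464 | tΔX 2.0000 tΔY 1.1547
    t=0.3464 [y] (1,0) — stop
  → r_5 = 0.3464
beam 6: φ=90°, α=345°
  cosα=0.9659 sinα=-0.2588 | (1,1) | tMaxX 0.8696 tMaxY 1.1591 | tΔX 1.0353 tΔY 3.8637
    t=0.8696 [x] (2,1)
    t=1.1591 [y] (2,0) — stop
  → r_6 = 1.1591
beam 7: φ=135°, α=30°
  cosα=0.8660 sinα=0.5000 | (1,1) | tMaxX 0.9699 tMaxY 1.4000 | tΔX 1.1547 tΔY 2.0000
    t=0.9699 [x] (2,1)
    t=1.4000 [y] (2,2) — stop
  → r_7 = 1.4000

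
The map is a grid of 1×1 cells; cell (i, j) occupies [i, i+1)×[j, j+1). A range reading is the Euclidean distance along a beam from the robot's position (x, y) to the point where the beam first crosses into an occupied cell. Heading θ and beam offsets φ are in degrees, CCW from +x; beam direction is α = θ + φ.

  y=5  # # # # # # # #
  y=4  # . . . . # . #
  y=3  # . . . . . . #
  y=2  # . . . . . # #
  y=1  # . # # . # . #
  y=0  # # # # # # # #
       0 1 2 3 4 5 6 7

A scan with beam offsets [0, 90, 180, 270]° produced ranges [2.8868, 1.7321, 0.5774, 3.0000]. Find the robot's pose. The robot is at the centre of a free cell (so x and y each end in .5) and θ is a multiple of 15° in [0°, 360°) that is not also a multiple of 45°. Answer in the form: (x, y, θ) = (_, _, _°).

Enumerate (i+0.5, j+0.5, θ) over the 19 free cells and 16 admissible headings. For each, cast all 4 beams and compare to the given ranges.
  (3.5, 4.5, 30°): beam 1 = 1.0000 ≠ 2.8868 ✗
  (3.5, 2.5, 285°): beam 1 = 0.5176 ≠ 2.8868 ✗
  (4.5, 4.5, 210°): beam 1 = 4.0415 ≠ 2.8868 ✗
  …
  (2.5, 2.5, 120°): r_1=2.8868, r_2=1.7321, r_3=0.5774, r_4=3.0000 — all match ✓
Only this pose fits every beam.

(x, y, θ) = (2.5, 2.5, 120°)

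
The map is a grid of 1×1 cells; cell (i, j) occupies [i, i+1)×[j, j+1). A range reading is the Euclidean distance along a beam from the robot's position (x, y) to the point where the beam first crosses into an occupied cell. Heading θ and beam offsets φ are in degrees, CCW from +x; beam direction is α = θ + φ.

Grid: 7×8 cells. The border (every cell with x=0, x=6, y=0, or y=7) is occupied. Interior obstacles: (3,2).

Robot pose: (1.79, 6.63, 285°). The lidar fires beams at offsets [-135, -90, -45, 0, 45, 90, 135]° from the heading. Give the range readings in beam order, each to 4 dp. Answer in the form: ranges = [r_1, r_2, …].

beam 1: φ=-135°, α=150°
  cosα=-0.8660 sinα=0.5000 | (1,6) | tMaxX 0.9122 tMaxY 0.7400 | tΔX 1.1547 tΔY 2.0000
    t=0.7400 [y] (1,7) — stop
  → r_1 = 0.7400
beam 2: φ=-90°, α=195°
  cosα=-0.9659 sinα=-0.2588 | (1,6) | tMaxX 0.8179 tMaxY 2.4341 | tΔX 1.0353 tΔY 3.8637
    t=0.8179 [x] (0,6) — stop
  → r_2 = 0.8179
beam 3: φ=-45°, α=240°
  cosα=-0.5000 sinα=-0.8660 | (1,6) | tMaxX 1.5800 tMaxY 0.7275 | tΔX 2.0000 tΔY 1.1547
    t=0.7275 [y] (1,5)
    t=1.5800 [x] (0,5) — stop
  → r_3 = 1.5800
beam 4: φ=0°, α=285°
  cosα=0.2588 sinα=-0.9659 | (1,6) | tMaxX 0.8114 tMaxY 0.6522 | tΔX 3.8637 tΔY 1.0353
    t=0.6522 [y] (1,5)
    t=0.8114 [x] (2,5)
    t=1.6875 [y] (2,4)
    t=2.7228 [y] (2,3)
    t=3.7581 [y] (2,2)
    t=4.6751 [x] (3,2) — stop
  → r_4 = 4.6751
beam 5: φ=45°, α=330°
  cosα=0.8660 sinα=-0.5000 | (1,6) | tMaxX 0.2425 tMaxY 1.2600 | tΔX 1.1547 tΔY 2.0000
    t=0.2425 [x] (2,6)
    t=1.2600 [y] (2,5)
    t=1.3972 [x] (3,5)
    t=2.5519 [x] (4,5)
    t=3.2600 [y] (4,4)
    t=3.7066 [x] (5,4)
    t=4.8613 [x] (6,4) — stop
  → r_5 = 4.8613
beam 6: φ=90°, α=15°
  cosα=0.9659 sinα=0.2588 | (1,6) | tMaxX 0.2174 tMaxY 1.4296 | tΔX 1.0353 tΔY 3.8637
    t=0.2174 [x] (2,6)
    t=1.2527 [x] (3,6)
    t=1.4296 [y] (3,7) — stop
  → r_6 = 1.4296
beam 7: φ=135°, α=60°
  cosα=0.5000 sinα=0.8660 | (1,6) | tMaxX 0.4200 tMaxY 0.4272 | tΔX 2.0000 tΔY 1.1547
    t=0.4200 [x] (2,6)
    t=0.4272 [y] (2,7) — stop
  → r_7 = 0.4272

ranges = [0.7400, 0.8179, 1.5800, 4.6751, 4.8613, 1.4296, 0.4272]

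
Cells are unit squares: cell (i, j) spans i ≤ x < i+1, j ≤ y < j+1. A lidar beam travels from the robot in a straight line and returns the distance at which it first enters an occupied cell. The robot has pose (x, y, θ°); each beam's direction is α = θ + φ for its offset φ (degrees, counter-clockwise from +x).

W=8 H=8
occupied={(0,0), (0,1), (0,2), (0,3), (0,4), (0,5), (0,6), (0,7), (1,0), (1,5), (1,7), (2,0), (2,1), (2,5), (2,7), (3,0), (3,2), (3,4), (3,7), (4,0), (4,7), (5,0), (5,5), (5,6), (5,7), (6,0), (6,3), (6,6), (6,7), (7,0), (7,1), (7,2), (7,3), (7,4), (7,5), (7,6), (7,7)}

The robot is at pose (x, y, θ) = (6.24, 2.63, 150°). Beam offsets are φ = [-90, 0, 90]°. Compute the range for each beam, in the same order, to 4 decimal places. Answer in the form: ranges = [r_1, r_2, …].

beam 1: φ=-90°, α=60°
  direction (0.5000, 0.8660); cell (6,2); t to first gridline: x 1.5200, y 0.4272 (then +2.0000 / +1.1547)
    (6,3) via y @ 0.4272  # hit
  → r_1 = 0.4272
beam 2: φ=0°, α=150°
  direction (-0.8660, 0.5000); cell (6,2); t to first gridline: x 0.2771, y 0.7400 (then +1.1547 / +2.0000)
    (5,2) via x @ 0.2771
    (5,3) via y @ 0.7400
    (4,3) via x @ 1.4318
    (3,3) via x @ 2.5865
    (3,4) via y @ 2.7400  # hit
  → r_2 = 2.7400
beam 3: φ=90°, α=240°
  direction (-0.5000, -0.8660); cell (6,2); t to first gridline: x 0.4800, y 0.7275 (then +2.0000 / +1.1547)
    (5,2) via x @ 0.4800
    (5,1) via y @ 0.7275
    (5,0) via y @ 1.8822  # hit
  → r_3 = 1.8822

ranges = [0.4272, 2.7400, 1.8822]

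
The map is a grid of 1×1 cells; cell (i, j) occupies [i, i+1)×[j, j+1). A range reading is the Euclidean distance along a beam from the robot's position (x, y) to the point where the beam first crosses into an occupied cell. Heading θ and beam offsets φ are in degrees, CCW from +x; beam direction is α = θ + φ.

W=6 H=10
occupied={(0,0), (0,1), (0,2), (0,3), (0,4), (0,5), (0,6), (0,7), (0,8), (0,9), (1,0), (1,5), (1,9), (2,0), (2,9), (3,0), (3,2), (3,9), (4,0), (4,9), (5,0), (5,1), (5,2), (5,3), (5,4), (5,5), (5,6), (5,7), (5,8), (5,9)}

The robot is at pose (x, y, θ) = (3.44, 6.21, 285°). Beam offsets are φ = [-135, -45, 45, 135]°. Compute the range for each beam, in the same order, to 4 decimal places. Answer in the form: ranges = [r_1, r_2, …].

ranges = [2.8175, 4.8800, 1.8013, 3.1200]

beam 1: φ=-135°, α=150°
  cosα=-0.8660 sinα=0.5000 | (3,6) | tMaxX 0.5081 tMaxY 1.5800 | tΔX 1.1547 tΔY 2.0000
    t=0.5081 [x] (2,6)
    t=1.5800 [y] (2,7)
    t=1.6628 [x] (1,7)
    t=2.8175 [x] (0,7) — stop
  → r_1 = 2.8175
beam 2: φ=-45°, α=240°
  cosα=-0.5000 sinα=-0.8660 | (3,6) | tMaxX 0.8800 tMaxY 0.2425 | tΔX 2.0000 tΔY 1.1547
    t=0.2425 [y] (3,5)
    t=0.8800 [x] (2,5)
    t=1.3972 [y] (2,4)
    t=2.5519 [y] (2,3)
    t=2.8800 [x] (1,3)
    t=3.7066 [y] (1,2)
    t=4.8613 [y] (1,1)
    t=4.8800 [x] (0,1) — stop
  → r_2 = 4.8800
beam 3: φ=45°, α=330°
  cosα=0.8660 sinα=-0.5000 | (3,6) | tMaxX 0.6466 tMaxY 0.4200 | tΔX 1.1547 tΔY 2.0000
    t=0.4200 [y] (3,5)
    t=0.6466 [x] (4,5)
    t=1.8013 [x] (5,5) — stop
  → r_3 = 1.8013
beam 4: φ=135°, α=60°
  cosα=0.5000 sinα=0.8660 | (3,6) | tMaxX 1.1200 tMaxY 0.9122 | tΔX 2.0000 tΔY 1.1547
    t=0.9122 [y] (3,7)
    t=1.1200 [x] (4,7)
    t=2.0669 [y] (4,8)
    t=3.1200 [x] (5,8) — stop
  → r_4 = 3.1200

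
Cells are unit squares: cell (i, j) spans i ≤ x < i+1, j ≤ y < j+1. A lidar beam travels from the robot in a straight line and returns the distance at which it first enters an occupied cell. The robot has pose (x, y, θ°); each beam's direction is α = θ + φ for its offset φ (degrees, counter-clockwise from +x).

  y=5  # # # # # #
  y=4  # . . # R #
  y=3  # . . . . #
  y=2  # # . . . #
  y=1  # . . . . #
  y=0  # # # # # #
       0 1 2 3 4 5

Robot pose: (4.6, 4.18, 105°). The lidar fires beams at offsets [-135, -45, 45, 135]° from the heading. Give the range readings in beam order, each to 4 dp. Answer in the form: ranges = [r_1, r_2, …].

beam 1: φ=-135°, α=330°
  direction (0.8660, -0.5000); cell (4,4); t to first gridline: x 0.4619, y 0.3600 (then +1.1547 / +2.0000)
    (4,3) via y @ 0.3600
    (5,3) via x @ 0.4619  # hit
  → r_1 = 0.4619
beam 2: φ=-45°, α=60°
  direction (0.5000, 0.8660); cell (4,4); t to first gridline: x 0.8000, y 0.9469 (then +2.0000 / +1.1547)
    (5,4) via x @ 0.8000  # hit
  → r_2 = 0.8000
beam 3: φ=45°, α=150°
  direction (-0.8660, 0.5000); cell (4,4); t to first gridline: x 0.6928, y 1.6400 (then +1.1547 / +2.0000)
    (3,4) via x @ 0.6928  # hit
  → r_3 = 0.6928
beam 4: φ=135°, α=240°
  direction (-0.5000, -0.8660); cell (4,4); t to first gridline: x 1.2000, y 0.2078 (then +2.0000 / +1.1547)
    (4,3) via y @ 0.2078
    (3,3) via x @ 1.2000
    (3,2) via y @ 1.3625
    (3,1) via y @ 2.5172
    (2,1) via x @ 3.2000
    (2,0) via y @ 3.6719  # hit
  → r_4 = 3.6719

ranges = [0.4619, 0.8000, 0.6928, 3.6719]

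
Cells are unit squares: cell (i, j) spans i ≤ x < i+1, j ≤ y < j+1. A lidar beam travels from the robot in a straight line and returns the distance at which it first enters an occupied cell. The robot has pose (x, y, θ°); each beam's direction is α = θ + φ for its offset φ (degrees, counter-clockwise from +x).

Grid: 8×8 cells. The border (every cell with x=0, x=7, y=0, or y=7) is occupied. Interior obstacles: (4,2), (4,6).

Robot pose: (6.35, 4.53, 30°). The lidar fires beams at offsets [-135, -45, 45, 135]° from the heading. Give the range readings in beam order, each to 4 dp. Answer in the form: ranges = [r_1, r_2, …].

ranges = [3.6545, 0.6729, 2.5114, 5.5387]

beam 1: φ=-135°, α=255°
  direction (-0.2588, -0.9659); cell (6,4); t to first gridline: x 1.3523, y 0.5487 (then +3.8637 / +1.0353)
    (6,3) via y @ 0.5487
    (5,3) via x @ 1.3523
    (5,2) via y @ 1.5840
    (5,1) via y @ 2.6192
    (5,0) via y @ 3.6545  # hit
  → r_1 = 3.6545
beam 2: φ=-45°, α=345°
  direction (0.9659, -0.2588); cell (6,4); t to first gridline: x 0.6729, y 2.0478 (then +1.0353 / +3.8637)
    (7,4) via x @ 0.6729  # hit
  → r_2 = 0.6729
beam 3: φ=45°, α=75°
  direction (0.2588, 0.9659); cell (6,4); t to first gridline: x 2.5114, y 0.4866 (then +3.8637 / +1.0353)
    (6,5) via y @ 0.4866
    (6,6) via y @ 1.5219
    (7,6) via x @ 2.5114  # hit
  → r_3 = 2.5114
beam 4: φ=135°, α=165°
  direction (-0.9659, 0.2588); cell (6,4); t to first gridline: x 0.3623, y 1.8159 (then +1.0353 / +3.8637)
    (5,4) via x @ 0.3623
    (4,4) via x @ 1.3976
    (4,5) via y @ 1.8159
    (3,5) via x @ 2.4329
    (2,5) via x @ 3.4682
    (1,5) via x @ 4.5035
    (0,5) via x @ 5.5387  # hit
  → r_4 = 5.5387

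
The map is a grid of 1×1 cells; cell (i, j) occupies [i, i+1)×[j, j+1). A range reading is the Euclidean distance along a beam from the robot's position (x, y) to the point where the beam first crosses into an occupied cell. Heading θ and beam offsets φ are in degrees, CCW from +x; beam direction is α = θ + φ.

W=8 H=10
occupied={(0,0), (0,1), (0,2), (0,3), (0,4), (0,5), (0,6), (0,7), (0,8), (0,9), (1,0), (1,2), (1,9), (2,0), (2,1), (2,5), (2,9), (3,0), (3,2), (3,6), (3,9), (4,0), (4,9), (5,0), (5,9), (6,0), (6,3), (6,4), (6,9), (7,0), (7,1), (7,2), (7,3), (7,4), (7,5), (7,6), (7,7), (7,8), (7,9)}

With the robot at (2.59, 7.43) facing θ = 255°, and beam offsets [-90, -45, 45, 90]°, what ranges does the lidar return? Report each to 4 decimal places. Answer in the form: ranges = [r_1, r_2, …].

ranges = [1.6461, 1.8360, 0.8200, 4.5656]

beam 1: φ=-90°, α=165°
  cosα=-0.9659 sinα=0.2588 | (2,7) | tMaxX 0.6108 tMaxY 2.2023 | tΔX 1.0353 tΔY 3.8637
    t=0.6108 [x] (1,7)
    t=1.6461 [x] (0,7) — stop
  → r_1 = 1.6461
beam 2: φ=-45°, α=210°
  cosα=-0.8660 sinα=-0.5000 | (2,7) | tMaxX 0.6813 tMaxY 0.8600 | tΔX 1.1547 tΔY 2.0000
    t=0.6813 [x] (1,7)
    t=0.8600 [y] (1,6)
    t=1.8360 [x] (0,6) — stop
  → r_2 = 1.8360
beam 3: φ=45°, α=300°
  cosα=0.5000 sinα=-0.8660 | (2,7) | tMaxX 0.8200 tMaxY 0.4965 | tΔX 2.0000 tΔY 1.1547
    t=0.4965 [y] (2,6)
    t=0.8200 [x] (3,6) — stop
  → r_3 = 0.8200
beam 4: φ=90°, α=345°
  cosα=0.9659 sinα=-0.2588 | (2,7) | tMaxX 0.4245 tMaxY 1.6614 | tΔX 1.0353 tΔY 3.8637
    t=0.4245 [x] (3,7)
    t=1.4597 [x] (4,7)
    t=1.6614 [y] (4,6)
    t=2.4950 [x] (5,6)
    t=3.5303 [x] (6,6)
    t=4.5656 [x] (7,6) — stop
  → r_4 = 4.5656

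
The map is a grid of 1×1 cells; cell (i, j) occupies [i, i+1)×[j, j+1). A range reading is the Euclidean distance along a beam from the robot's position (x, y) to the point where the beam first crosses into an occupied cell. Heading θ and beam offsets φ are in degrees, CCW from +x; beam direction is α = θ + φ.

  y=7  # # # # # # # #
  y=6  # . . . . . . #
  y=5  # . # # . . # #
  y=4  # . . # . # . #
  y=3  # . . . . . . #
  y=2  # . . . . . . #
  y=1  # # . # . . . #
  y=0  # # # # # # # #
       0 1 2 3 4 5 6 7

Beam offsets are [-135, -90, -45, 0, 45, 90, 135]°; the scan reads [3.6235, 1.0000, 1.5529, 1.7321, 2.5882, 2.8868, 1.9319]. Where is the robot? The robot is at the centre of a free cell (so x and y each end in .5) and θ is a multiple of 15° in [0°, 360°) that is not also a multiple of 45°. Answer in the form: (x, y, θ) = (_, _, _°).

The pose lattice has 29·16 = 464 candidates. Test each by forward raycasting.
  (2.5, 1.5, 195°): beam 1 = 2.8868 ≠ 3.6235 ✗
  (4.5, 6.5, 120°): beam 1 = 1.9319 ≠ 3.6235 ✗
  (6.5, 3.5, 75°): beam 1 = 1.0000 ≠ 3.6235 ✗
  (4.5, 3.5, 285°): beam 1 = 1.0000 ≠ 3.6235 ✗
  (1.5, 5.5, 240°): beam 1 = 1.5529 ≠ 3.6235 ✗
  …
  (4.5, 2.5, 300°): r_1=3.6235, r_2=1.0000, r_3=1.5529, r_4=1.7321, r_5=2.5882, r_6=2.8868, r_7=1.9319 — all match ✓
Only this pose fits every beam.

(x, y, θ) = (4.5, 2.5, 300°)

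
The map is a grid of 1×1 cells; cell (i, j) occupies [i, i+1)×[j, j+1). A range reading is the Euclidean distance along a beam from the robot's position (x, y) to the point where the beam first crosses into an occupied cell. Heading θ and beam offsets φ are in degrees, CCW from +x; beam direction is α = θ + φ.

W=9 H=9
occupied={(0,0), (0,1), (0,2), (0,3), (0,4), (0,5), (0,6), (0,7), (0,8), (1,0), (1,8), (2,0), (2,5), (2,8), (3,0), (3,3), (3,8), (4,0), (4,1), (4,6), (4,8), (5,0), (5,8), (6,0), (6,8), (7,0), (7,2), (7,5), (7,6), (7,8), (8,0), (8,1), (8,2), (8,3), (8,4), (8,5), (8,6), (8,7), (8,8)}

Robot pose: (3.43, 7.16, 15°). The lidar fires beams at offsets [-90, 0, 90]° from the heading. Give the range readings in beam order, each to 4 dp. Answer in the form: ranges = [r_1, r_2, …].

beam 1: φ=-90°, α=285°
  direction (0.2588, -0.9659); cell (3,7); t to first gridline: x 2.2023, y 0.1656 (then +3.8637 / +1.0353)
    (3,6) via y @ 0.1656
    (3,5) via y @ 1.2009
    (4,5) via x @ 2.2023
    (4,4) via y @ 2.2362
    (4,3) via y @ 3.2715
    (4,2) via y @ 4.3067
    (4,1) via y @ 5.3420  # hit
  → r_1 = 5.3420
beam 2: φ=0°, α=15°
  direction (0.9659, 0.2588); cell (3,7); t to first gridline: x 0.5901, y 3.2455 (then +1.0353 / +3.8637)
    (4,7) via x @ 0.5901
    (5,7) via x @ 1.6254
    (6,7) via x @ 2.6607
    (6,8) via y @ 3.2455  # hit
  → r_2 = 3.2455
beam 3: φ=90°, α=105°
  direction (-0.2588, 0.9659); cell (3,7); t to first gridline: x 1.6614, y 0.8696 (then +3.8637 / +1.0353)
    (3,8) via y @ 0.8696  # hit
  → r_3 = 0.8696

ranges = [5.3420, 3.2455, 0.8696]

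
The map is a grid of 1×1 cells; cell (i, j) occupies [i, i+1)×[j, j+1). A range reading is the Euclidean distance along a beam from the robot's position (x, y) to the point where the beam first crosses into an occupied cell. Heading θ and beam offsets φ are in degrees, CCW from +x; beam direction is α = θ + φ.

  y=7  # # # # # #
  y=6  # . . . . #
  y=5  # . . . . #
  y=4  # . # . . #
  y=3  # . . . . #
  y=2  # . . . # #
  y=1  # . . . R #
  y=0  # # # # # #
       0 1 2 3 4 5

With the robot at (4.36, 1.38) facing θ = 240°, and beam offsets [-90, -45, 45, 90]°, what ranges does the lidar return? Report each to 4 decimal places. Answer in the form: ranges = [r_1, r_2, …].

ranges = [3.8798, 1.4682, 0.3934, 0.7390]

beam 1: φ=-90°, α=150°
  d=(-0.8660,0.5000)  start (4,1)  tX=0.4157 tY=1.2400  stride 1/|dx|=1.1547 1/|dy|=2.0000
    cross x-line → (3,1), t=0.4157
    cross y-line → (3,2), t=1.2400
    cross x-line → (2,2), t=1.5704
    cross x-line → (1,2), t=2.7251
    cross y-line → (1,3), t=3.2400
    cross x-line → (0,3), t=3.8798 (wall)
  → r_1 = 3.8798
beam 2: φ=-45°, α=195°
  d=(-0.9659,-0.2588)  start (4,1)  tX=0.3727 tY=1.4682  stride 1/|dx|=1.0353 1/|dy|=3.8637
    cross x-line → (3,1), t=0.3727
    cross x-line → (2,1), t=1.4080
    cross y-line → (2,0), t=1.4682 (wall)
  → r_2 = 1.4682
beam 3: φ=45°, α=285°
  d=(0.2588,-0.9659)  start (4,1)  tX=2.4728 tY=0.3934  stride 1/|dx|=3.8637 1/|dy|=1.0353
    cross y-line → (4,0), t=0.3934 (wall)
  → r_3 = 0.3934
beam 4: φ=90°, α=330°
  d=(0.8660,-0.5000)  start (4,1)  tX=0.7390 tY=0.7600  stride 1/|dx|=1.1547 1/|dy|=2.0000
    cross x-line → (5,1), t=0.7390 (wall)
  → r_4 = 0.7390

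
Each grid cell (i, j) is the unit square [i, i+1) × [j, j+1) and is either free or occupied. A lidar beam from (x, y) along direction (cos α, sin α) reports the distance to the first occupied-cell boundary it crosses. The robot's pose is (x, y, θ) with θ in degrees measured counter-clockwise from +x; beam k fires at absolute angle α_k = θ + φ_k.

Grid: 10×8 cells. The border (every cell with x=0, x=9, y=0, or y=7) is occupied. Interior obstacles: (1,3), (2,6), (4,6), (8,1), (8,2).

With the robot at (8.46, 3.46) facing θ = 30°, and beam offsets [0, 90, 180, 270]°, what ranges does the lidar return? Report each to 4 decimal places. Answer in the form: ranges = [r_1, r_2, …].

beam 1: φ=0°, α=30°
  direction (0.8660, 0.5000); cell (8,3); t to first gridline: x 0.6235, y 1.0800 (then +1.1547 / +2.0000)
    (9,3) via x @ 0.6235  # hit
  → r_1 = 0.6235
beam 2: φ=90°, α=120°
  direction (-0.5000, 0.8660); cell (8,3); t to first gridline: x 0.9200, y 0.6235 (then +2.0000 / +1.1547)
    (8,4) via y @ 0.6235
    (7,4) via x @ 0.9200
    (7,5) via y @ 1.7782
    (6,5) via x @ 2.9200
    (6,6) via y @ 2.9329
    (6,7) via y @ 4.0876  # hit
  → r_2 = 4.0876
beam 3: φ=180°, α=210°
  direction (-0.8660, -0.5000); cell (8,3); t to first gridline: x 0.5312, y 0.9200 (then +1.1547 / +2.0000)
    (7,3) via x @ 0.5312
    (7,2) via y @ 0.9200
    (6,2) via x @ 1.6859
    (5,2) via x @ 2.8406
    (5,1) via y @ 2.9200
    (4,1) via x @ 3.9953
    (4,0) via y @ 4.9200  # hit
  → r_3 = 4.9200
beam 4: φ=270°, α=300°
  direction (0.5000, -0.8660); cell (8,3); t to first gridline: x 1.0800, y 0.5312 (then +2.0000 / +1.1547)
    (8,2) via y @ 0.5312  # hit
  → r_4 = 0.5312

ranges = [0.6235, 4.0876, 4.9200, 0.5312]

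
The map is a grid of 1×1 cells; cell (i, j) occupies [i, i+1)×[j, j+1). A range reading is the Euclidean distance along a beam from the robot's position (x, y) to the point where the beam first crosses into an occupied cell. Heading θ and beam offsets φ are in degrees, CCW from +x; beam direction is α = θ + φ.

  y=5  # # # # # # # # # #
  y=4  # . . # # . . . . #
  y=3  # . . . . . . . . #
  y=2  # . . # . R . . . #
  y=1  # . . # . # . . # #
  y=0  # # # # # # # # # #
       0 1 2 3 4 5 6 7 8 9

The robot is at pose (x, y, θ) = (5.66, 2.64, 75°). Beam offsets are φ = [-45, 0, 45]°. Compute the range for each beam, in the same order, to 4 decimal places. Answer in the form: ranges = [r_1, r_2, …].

ranges = [3.8567, 2.4433, 1.5704]

beam 1: φ=-45°, α=30°
  d=(0.8660,0.5000)  start (5,2)  tX=0.3926 tY=0.7200  stride 1/|dx|=1.1547 1/|dy|=2.0000
    cross x-line → (6,2), t=0.3926
    cross y-line → (6,3), t=0.7200
    cross x-line → (7,3), t=1.5473
    cross x-line → (8,3), t=2.7020
    cross y-line → (8,4), t=2.7200
    cross x-line → (9,4), t=3.8567 (wall)
  → r_1 = 3.8567
beam 2: φ=0°, α=75°
  d=(0.2588,0.9659)  start (5,2)  tX=1.3137 tY=0.3727  stride 1/|dx|=3.8637 1/|dy|=1.0353
    cross y-line → (5,3), t=0.3727
    cross x-line → (6,3), t=1.3137
    cross y-line → (6,4), t=1.4080
    cross y-line → (6,5), t=2.4433 (wall)
  → r_2 = 2.4433
beam 3: φ=45°, α=120°
  d=(-0.5000,0.8660)  start (5,2)  tX=1.3200 tY=0.4157  stride 1/|dx|=2.0000 1/|dy|=1.1547
    cross y-line → (5,3), t=0.4157
    cross x-line → (4,3), t=1.3200
    cross y-line → (4,4), t=1.5704 (wall)
  → r_3 = 1.5704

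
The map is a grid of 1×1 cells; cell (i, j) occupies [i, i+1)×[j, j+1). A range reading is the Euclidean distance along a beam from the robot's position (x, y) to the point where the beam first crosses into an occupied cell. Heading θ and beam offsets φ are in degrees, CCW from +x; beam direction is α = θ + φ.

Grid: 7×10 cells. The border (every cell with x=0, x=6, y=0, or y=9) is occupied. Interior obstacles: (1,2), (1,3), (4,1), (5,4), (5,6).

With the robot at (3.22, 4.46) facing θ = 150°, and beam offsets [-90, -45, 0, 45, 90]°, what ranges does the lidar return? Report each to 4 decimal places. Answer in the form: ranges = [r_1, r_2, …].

beam 1: φ=-90°, α=60°
  dir = (cos 60°, sin 60°) = (0.5000, 0.8660); from cell (3,4)
  next x-line at t=1.5600, next y-line at t=0.6235; Δt_x=2.0000, Δt_y=1.1547
    y: enter (3,5) at t=0.6235
    x: enter (4,5) at t=1.5600
    y: enter (4,6) at t=1.7782
    y: enter (4,7) at t=2.9329
    x: enter (5,7) at t=3.5600
    y: enter (5,8) at t=4.0876
    y: enter (5,9) at t=5.2423 ← occupied
  → r_1 = 5.2423
beam 2: φ=-45°, α=105°
  dir = (cos 105°, sin 105°) = (-0.2588, 0.9659); from cell (3,4)
  next x-line at t=0.8500, next y-line at t=0.5590; Δt_x=3.8637, Δt_y=1.0353
    y: enter (3,5) at t=0.5590
    x: enter (2,5) at t=0.8500
    y: enter (2,6) at t=1.5943
    y: enter (2,7) at t=2.6296
    y: enter (2,8) at t=3.6649
    y: enter (2,9) at t=4.7002 ← occupied
  → r_2 = 4.7002
beam 3: φ=0°, α=150°
  dir = (cos 150°, sin 150°) = (-0.8660, 0.5000); from cell (3,4)
  next x-line at t=0.2540, next y-line at t=1.0800; Δt_x=1.1547, Δt_y=2.0000
    x: enter (2,4) at t=0.2540
    y: enter (2,5) at t=1.0800
    x: enter (1,5) at t=1.4087
    x: enter (0,5) at t=2.5634 ← occupied
  → r_3 = 2.5634
beam 4: φ=45°, α=195°
  dir = (cos 195°, sin 195°) = (-0.9659, -0.2588); from cell (3,4)
  next x-line at t=0.2278, next y-line at t=1.7773; Δt_x=1.0353, Δt_y=3.8637
    x: enter (2,4) at t=0.2278
    x: enter (1,4) at t=1.2630
    y: enter (1,3) at t=1.7773 ← occupied
  → r_4 = 1.7773
beam 5: φ=90°, α=240°
  dir = (cos 240°, sin 240°) = (-0.5000, -0.8660); from cell (3,4)
  next x-line at t=0.4400, next y-line at t=0.5312; Δt_x=2.0000, Δt_y=1.1547
    x: enter (2,4) at t=0.4400
    y: enter (2,3) at t=0.5312
    y: enter (2,2) at t=1.6859
    x: enter (1,2) at t=2.4400 ← occupied
  → r_5 = 2.4400

ranges = [5.2423, 4.7002, 2.5634, 1.7773, 2.4400]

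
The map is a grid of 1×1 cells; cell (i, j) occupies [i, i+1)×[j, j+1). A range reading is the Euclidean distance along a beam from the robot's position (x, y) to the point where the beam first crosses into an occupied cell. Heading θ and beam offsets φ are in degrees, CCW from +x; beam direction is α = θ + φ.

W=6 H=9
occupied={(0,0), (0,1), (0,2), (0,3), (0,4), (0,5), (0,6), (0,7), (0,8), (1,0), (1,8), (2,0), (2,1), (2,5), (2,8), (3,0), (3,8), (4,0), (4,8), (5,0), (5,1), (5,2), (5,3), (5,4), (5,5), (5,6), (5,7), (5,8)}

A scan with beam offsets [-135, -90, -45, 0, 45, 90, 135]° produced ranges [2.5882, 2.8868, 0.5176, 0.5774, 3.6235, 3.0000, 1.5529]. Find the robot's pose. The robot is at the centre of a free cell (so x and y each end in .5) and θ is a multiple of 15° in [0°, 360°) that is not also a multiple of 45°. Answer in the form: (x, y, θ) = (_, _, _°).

Candidates: 26 free-cell centres × 16 headings = 416 poses. Raycast each; keep the one whose scan matches to 4 dp.
  (4.5, 6.5, 345°): beam 1 = 1.7321 ≠ 2.5882 ✗
  (4.5, 1.5, 345°): beam 1 = 1.0000 ≠ 2.5882 ✗
  (3.5, 1.5, 75°): beam 1 = 0.5774 ≠ 2.5882 ✗
  (1.5, 4.5, 195°): beam 1 = 1.0000 ≠ 2.5882 ✗
  …
  (3.5, 5.5, 210°): r_1=2.5882, r_2=2.8868, r_3=0.5176, r_4=0.5774, r_5=3.6235, r_6=3.0000, r_7=1.5529 — all match ✓
Unique over the lattice → pose = (3.5, 5.5, 210°).

(x, y, θ) = (3.5, 5.5, 210°)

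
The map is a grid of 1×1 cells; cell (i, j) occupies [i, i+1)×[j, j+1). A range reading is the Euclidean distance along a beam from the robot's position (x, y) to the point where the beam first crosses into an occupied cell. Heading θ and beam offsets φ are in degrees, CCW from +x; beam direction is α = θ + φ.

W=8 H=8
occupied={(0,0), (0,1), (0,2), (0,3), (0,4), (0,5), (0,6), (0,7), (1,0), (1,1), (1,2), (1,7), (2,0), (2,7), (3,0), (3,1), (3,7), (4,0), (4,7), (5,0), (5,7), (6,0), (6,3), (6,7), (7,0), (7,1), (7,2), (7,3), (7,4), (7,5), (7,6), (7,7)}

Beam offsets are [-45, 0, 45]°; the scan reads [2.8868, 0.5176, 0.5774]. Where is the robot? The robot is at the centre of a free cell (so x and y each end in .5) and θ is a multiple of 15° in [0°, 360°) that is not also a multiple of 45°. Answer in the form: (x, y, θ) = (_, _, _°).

(x, y, θ) = (5.5, 3.5, 345°)

Enumerate (i+0.5, j+0.5, θ) over the 32 free cells and 16 admissible headings. For each, cast all 3 beams and compare to the given ranges.
  (1.5, 3.5, 345°): beam 1 = 0.5774 ≠ 2.8868 ✗
  (6.5, 4.5, 75°): beam 1 = 0.5774 ≠ 2.8868 ✗
  (2.5, 4.5, 300°): beam 1 = 1.9319 ≠ 2.8868 ✗
  (5.5, 3.5, 240°): beam 1 = 3.6235 ≠ 2.8868 ✗
  …
  (5.5, 3.5, 345°): r_1=2.8868, r_2=0.5176, r_3=0.5774 — all match ✓
Unique over the lattice → pose = (5.5, 3.5, 345°).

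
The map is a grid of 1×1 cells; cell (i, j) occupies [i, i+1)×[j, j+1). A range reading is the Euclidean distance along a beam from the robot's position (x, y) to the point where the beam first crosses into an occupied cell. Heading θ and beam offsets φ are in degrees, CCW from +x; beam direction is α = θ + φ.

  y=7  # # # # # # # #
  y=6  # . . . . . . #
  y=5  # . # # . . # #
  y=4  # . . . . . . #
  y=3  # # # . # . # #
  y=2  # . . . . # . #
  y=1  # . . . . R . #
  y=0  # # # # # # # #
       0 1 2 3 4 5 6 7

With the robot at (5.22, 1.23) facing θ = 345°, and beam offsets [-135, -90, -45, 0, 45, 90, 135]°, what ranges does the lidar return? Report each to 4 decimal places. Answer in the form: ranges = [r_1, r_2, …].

beam 1: φ=-135°, α=210°
  direction (-0.8660, -0.5000); cell (5,1); t to first gridline: x 0.2540, y 0.4600 (then +1.1547 / +2.0000)
    (4,1) via x @ 0.2540
    (4,0) via y @ 0.4600  # hit
  → r_1 = 0.4600
beam 2: φ=-90°, α=255°
  direction (-0.2588, -0.9659); cell (5,1); t to first gridline: x 0.8500, y 0.2381 (then +3.8637 / +1.0353)
    (5,0) via y @ 0.2381  # hit
  → r_2 = 0.2381
beam 3: φ=-45°, α=300°
  direction (0.5000, -0.8660); cell (5,1); t to first gridline: x 1.5600, y 0.2656 (then +2.0000 / +1.1547)
    (5,0) via y @ 0.2656  # hit
  → r_3 = 0.2656
beam 4: φ=0°, α=345°
  direction (0.9659, -0.2588); cell (5,1); t to first gridline: x 0.8075, y 0.8887 (then +1.0353 / +3.8637)
    (6,1) via x @ 0.8075
    (6,0) via y @ 0.8887  # hit
  → r_4 = 0.8887
beam 5: φ=45°, α=30°
  direction (0.8660, 0.5000); cell (5,1); t to first gridline: x 0.9007, y 1.5400 (then +1.1547 / +2.0000)
    (6,1) via x @ 0.9007
    (6,2) via y @ 1.5400
    (7,2) via x @ 2.0554  # hit
  → r_5 = 2.0554
beam 6: φ=90°, α=75°
  direction (0.2588, 0.9659); cell (5,1); t to first gridline: x 3.0137, y 0.7972 (then +3.8637 / +1.0353)
    (5,2) via y @ 0.7972  # hit
  → r_6 = 0.7972
beam 7: φ=135°, α=120°
  direction (-0.5000, 0.8660); cell (5,1); t to first gridline: x 0.4400, y 0.8891 (then +2.0000 / +1.1547)
    (4,1) via x @ 0.4400
    (4,2) via y @ 0.8891
    (4,3) via y @ 2.0438  # hit
  → r_7 = 2.0438

ranges = [0.4600, 0.2381, 0.2656, 0.8887, 2.0554, 0.7972, 2.0438]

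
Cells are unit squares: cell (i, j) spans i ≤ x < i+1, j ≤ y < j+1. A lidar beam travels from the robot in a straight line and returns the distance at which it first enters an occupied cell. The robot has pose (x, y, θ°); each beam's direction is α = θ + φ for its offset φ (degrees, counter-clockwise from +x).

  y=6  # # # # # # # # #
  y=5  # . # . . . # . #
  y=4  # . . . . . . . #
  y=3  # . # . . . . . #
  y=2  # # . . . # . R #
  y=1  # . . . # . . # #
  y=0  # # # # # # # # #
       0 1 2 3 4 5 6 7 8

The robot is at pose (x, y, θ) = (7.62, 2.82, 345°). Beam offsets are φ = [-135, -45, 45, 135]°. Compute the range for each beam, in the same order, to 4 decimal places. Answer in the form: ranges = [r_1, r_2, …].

beam 1: φ=-135°, α=210°
  direction (-0.8660, -0.5000); cell (7,2); t to first gridline: x 0.7159, y 1.6400 (then +1.1547 / +2.0000)
    (6,2) via x @ 0.7159
    (6,1) via y @ 1.6400
    (5,1) via x @ 1.8706
    (4,1) via x @ 3.0253  # hit
  → r_1 = 3.0253
beam 2: φ=-45°, α=300°
  direction (0.5000, -0.8660); cell (7,2); t to first gridline: x 0.7600, y 0.9469 (then +2.0000 / +1.1547)
    (8,2) via x @ 0.7600  # hit
  → r_2 = 0.7600
beam 3: φ=45°, α=30°
  direction (0.8660, 0.5000); cell (7,2); t to first gridline: x 0.4388, y 0.3600 (then +1.1547 / +2.0000)
    (7,3) via y @ 0.3600
    (8,3) via x @ 0.4388  # hit
  → r_3 = 0.4388
beam 4: φ=135°, α=120°
  direction (-0.5000, 0.8660); cell (7,2); t to first gridline: x 1.2400, y 0.2078 (then +2.0000 / +1.1547)
    (7,3) via y @ 0.2078
    (6,3) via x @ 1.2400
    (6,4) via y @ 1.3625
    (6,5) via y @ 2.5172  # hit
  → r_4 = 2.5172

ranges = [3.0253, 0.7600, 0.4388, 2.5172]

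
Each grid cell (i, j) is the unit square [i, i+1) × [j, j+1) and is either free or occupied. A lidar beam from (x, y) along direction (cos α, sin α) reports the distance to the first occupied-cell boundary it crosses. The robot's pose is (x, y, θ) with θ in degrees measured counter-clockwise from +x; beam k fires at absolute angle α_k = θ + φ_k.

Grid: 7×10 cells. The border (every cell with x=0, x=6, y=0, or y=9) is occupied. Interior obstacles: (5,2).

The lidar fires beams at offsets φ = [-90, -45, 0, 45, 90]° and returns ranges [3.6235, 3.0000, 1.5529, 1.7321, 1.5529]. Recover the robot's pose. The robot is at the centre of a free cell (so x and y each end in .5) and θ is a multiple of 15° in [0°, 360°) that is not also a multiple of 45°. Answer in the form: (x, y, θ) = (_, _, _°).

(x, y, θ) = (2.5, 7.5, 75°)

Enumerate (i+0.5, j+0.5, θ) over the 39 free cells and 16 admissible headings. For each, cast all 5 beams and compare to the given ranges.
  (2.5, 1.5, 255°): beam 1 = 1.5529 ≠ 3.6235 ✗
  (1.5, 6.5, 120°): beam 1 = 5.0000 ≠ 3.6235 ✗
  (4.5, 4.5, 345°): beam 2 = 1.7321 ≠ 3.0000 ✗
  (4.5, 1.5, 345°): beam 1 = 0.5176 ≠ 3.6235 ✗
  …
  (2.5, 7.5, 75°): r_1=3.6235, r_2=3.0000, r_3=1.5529, r_4=1.7321, r_5=1.5529 — all match ✓
Unique over the lattice → pose = (2.5, 7.5, 75°).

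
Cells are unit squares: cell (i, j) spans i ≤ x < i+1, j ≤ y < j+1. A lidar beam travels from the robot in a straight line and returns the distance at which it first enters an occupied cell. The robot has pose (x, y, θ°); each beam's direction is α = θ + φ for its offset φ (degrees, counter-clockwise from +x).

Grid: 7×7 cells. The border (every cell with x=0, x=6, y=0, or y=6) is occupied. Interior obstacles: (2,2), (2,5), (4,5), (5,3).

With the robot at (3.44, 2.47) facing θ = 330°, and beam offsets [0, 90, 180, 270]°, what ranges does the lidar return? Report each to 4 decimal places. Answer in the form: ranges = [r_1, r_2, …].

ranges = [2.9400, 2.9214, 0.5081, 1.6974]

beam 1: φ=0°, α=330°
  dir = (cos 330°, sin 330°) = (0.8660, -0.5000); from cell (3,2)
  next x-line at t=0.6466, next y-line at t=0.9400; Δt_x=1.1547, Δt_y=2.0000
    x: enter (4,2) at t=0.6466
    y: enter (4,1) at t=0.9400
    x: enter (5,1) at t=1.8013
    y: enter (5,0) at t=2.9400 ← occupied
  → r_1 = 2.9400
beam 2: φ=90°, α=60°
  dir = (cos 60°, sin 60°) = (0.5000, 0.8660); from cell (3,2)
  next x-line at t=1.1200, next y-line at t=0.6120; Δt_x=2.0000, Δt_y=1.1547
    y: enter (3,3) at t=0.6120
    x: enter (4,3) at t=1.1200
    y: enter (4,4) at t=1.7667
    y: enter (4,5) at t=2.9214 ← occupied
  → r_2 = 2.9214
beam 3: φ=180°, α=150°
  dir = (cos 150°, sin 150°) = (-0.8660, 0.5000); from cell (3,2)
  next x-line at t=0.5081, next y-line at t=1.0600; Δt_x=1.1547, Δt_y=2.0000
    x: enter (2,2) at t=0.5081 ← occupied
  → r_3 = 0.5081
beam 4: φ=270°, α=240°
  dir = (cos 240°, sin 240°) = (-0.5000, -0.8660); from cell (3,2)
  next x-line at t=0.8800, next y-line at t=0.5427; Δt_x=2.0000, Δt_y=1.1547
    y: enter (3,1) at t=0.5427
    x: enter (2,1) at t=0.8800
    y: enter (2,0) at t=1.6974 ← occupied
  → r_4 = 1.6974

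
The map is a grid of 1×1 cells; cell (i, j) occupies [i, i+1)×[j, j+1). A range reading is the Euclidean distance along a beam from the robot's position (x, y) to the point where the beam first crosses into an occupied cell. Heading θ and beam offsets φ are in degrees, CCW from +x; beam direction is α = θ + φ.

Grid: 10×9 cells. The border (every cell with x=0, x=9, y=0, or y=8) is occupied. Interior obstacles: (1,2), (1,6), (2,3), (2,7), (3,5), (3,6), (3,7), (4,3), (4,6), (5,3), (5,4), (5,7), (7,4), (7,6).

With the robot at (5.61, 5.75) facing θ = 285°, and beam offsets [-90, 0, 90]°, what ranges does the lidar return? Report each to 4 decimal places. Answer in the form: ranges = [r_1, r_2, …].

beam 1: φ=-90°, α=195°
  dir = (cos 195°, sin 195°) = (-0.9659, -0.2588); from cell (5,5)
  next x-line at t=0.6315, next y-line at t=2.8978; Δt_x=1.0353, Δt_y=3.8637
    x: enter (4,5) at t=0.6315
    x: enter (3,5) at t=1.6668 ← occupied
  → r_1 = 1.6668
beam 2: φ=0°, α=285°
  dir = (cos 285°, sin 285°) = (0.2588, -0.9659); from cell (5,5)
  next x-line at t=1.5068, next y-line at t=0.7765; Δt_x=3.8637, Δt_y=1.0353
    y: enter (5,4) at t=0.7765 ← occupied
  → r_2 = 0.7765
beam 3: φ=90°, α=15°
  dir = (cos 15°, sin 15°) = (0.9659, 0.2588); from cell (5,5)
  next x-line at t=0.4038, next y-line at t=0.9659; Δt_x=1.0353, Δt_y=3.8637
    x: enter (6,5) at t=0.4038
    y: enter (6,6) at t=0.9659
    x: enter (7,6) at t=1.4390 ← occupied
  → r_3 = 1.4390

ranges = [1.6668, 0.7765, 1.4390]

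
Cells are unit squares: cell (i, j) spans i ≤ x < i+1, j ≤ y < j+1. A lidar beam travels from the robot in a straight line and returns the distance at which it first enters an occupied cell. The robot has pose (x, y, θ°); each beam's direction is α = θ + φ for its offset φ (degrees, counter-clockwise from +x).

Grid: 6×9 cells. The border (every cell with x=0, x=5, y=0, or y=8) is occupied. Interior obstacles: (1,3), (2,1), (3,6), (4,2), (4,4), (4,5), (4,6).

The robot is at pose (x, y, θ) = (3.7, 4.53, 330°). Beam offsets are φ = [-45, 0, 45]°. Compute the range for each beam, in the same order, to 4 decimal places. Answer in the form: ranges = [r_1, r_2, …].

beam 1: φ=-45°, α=285°
  dir = (cos 285°, sin 285°) = (0.2588, -0.9659); from cell (3,4)
  next x-line at t=1.1591, next y-line at t=0.5487; Δt_x=3.8637, Δt_y=1.0353
    y: enter (3,3) at t=0.5487
    x: enter (4,3) at t=1.1591
    y: enter (4,2) at t=1.5840 ← occupied
  → r_1 = 1.5840
beam 2: φ=0°, α=330°
  dir = (cos 330°, sin 330°) = (0.8660, -0.5000); from cell (3,4)
  next x-line at t=0.3464, next y-line at t=1.0600; Δt_x=1.1547, Δt_y=2.0000
    x: enter (4,4) at t=0.3464 ← occupied
  → r_2 = 0.3464
beam 3: φ=45°, α=15°
  dir = (cos 15°, sin 15°) = (0.9659, 0.2588); from cell (3,4)
  next x-line at t=0.3106, next y-line at t=1.8159; Δt_x=1.0353, Δt_y=3.8637
    x: enter (4,4) at t=0.3106 ← occupied
  → r_3 = 0.3106

ranges = [1.5840, 0.3464, 0.3106]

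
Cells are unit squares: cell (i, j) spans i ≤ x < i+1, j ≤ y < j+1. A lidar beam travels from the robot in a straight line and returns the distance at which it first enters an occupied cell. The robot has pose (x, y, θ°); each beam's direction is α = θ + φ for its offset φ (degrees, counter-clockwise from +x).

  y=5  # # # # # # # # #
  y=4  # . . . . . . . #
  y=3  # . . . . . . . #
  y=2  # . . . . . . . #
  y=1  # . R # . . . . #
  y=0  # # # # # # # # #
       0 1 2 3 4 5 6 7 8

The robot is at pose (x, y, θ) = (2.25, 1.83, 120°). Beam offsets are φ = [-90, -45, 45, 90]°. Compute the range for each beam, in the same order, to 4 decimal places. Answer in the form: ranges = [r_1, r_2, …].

ranges = [6.3400, 3.2818, 1.2941, 1.4434]

beam 1: φ=-90°, α=30°
  direction (0.8660, 0.5000); cell (2,1); t to first gridline: x 0.8660, y 0.3400 (then +1.1547 / +2.0000)
    (2,2) via y @ 0.3400
    (3,2) via x @ 0.8660
    (4,2) via x @ 2.0207
    (4,3) via y @ 2.3400
    (5,3) via x @ 3.1754
    (6,3) via x @ 4.3301
    (6,4) via y @ 4.3400
    (7,4) via x @ 5.4848
    (7,5) via y @ 6.3400  # hit
  → r_1 = 6.3400
beam 2: φ=-45°, α=75°
  direction (0.2588, 0.9659); cell (2,1); t to first gridline: x 2.8978, y 0.1760 (then +3.8637 / +1.0353)
    (2,2) via y @ 0.1760
    (2,3) via y @ 1.2113
    (2,4) via y @ 2.2465
    (3,4) via x @ 2.8978
    (3,5) via y @ 3.2818  # hit
  → r_2 = 3.2818
beam 3: φ=45°, α=165°
  direction (-0.9659, 0.2588); cell (2,1); t to first gridline: x 0.2588, y 0.6568 (then +1.0353 / +3.8637)
    (1,1) via x @ 0.2588
    (1,2) via y @ 0.6568
    (0,2) via x @ 1.2941  # hit
  → r_3 = 1.2941
beam 4: φ=90°, α=210°
  direction (-0.8660, -0.5000); cell (2,1); t to first gridline: x 0.2887, y 1.6600 (then +1.1547 / +2.0000)
    (1,1) via x @ 0.2887
    (0,1) via x @ 1.4434  # hit
  → r_4 = 1.4434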